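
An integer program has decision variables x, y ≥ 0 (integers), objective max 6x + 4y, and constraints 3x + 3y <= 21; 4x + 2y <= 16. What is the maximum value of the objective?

30

(x,y)=(1,6): 3·1+3·6=21≤21, 4·1+2·6=16≤16, objective 30.
(x,y)=(0,7): 3·0+3·7=21≤21, 4·0+2·7=14≤16, objective 28.
The best lattice point is (1,6), giving 30.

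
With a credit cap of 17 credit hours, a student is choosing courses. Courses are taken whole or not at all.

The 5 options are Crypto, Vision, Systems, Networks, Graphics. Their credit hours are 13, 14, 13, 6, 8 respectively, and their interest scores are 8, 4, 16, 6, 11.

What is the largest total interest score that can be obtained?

17

This is a 0-1 knapsack instance.
Allowing fractional choices, the relaxed optimum would be about 22.1, but courses are indivisible.
Systems: credit hours 13 ≤ 17, interest score 16.
Networks + Graphics: credit hours 6 + 8 = 14 ≤ 17, interest score 6 + 11 = 17.
Graphics: credit hours 8 ≤ 17, interest score 11.
Best is Networks and Graphics with total interest score 17.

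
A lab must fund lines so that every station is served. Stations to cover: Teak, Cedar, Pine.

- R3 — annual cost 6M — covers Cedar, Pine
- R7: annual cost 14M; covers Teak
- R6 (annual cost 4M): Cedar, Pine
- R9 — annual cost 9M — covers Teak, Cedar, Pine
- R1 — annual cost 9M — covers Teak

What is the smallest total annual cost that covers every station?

The greedy cost-per-new-station heuristic would pick R6 and R9 for 13, but a cheaper cover exists.
R9 alone covers Teak, Cedar, Pine — every station.
Total annual cost: 9.
No cover costs less than 9.

9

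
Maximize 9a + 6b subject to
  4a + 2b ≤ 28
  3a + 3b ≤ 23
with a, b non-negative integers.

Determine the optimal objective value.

Relaxing integrality, the LP optimum is 65.00 at (a,b) = (6.33, 1.33), which is not an integer point.
(a,b)=(7,0) is feasible, giving 63.
(a,b)=(6,1) is feasible, giving 60.
(a,b)=(5,2) is feasible, giving 57.
(a,b)=(6,0) is feasible, giving 54.
Maximum is 63 at (a,b)=(7,0).

63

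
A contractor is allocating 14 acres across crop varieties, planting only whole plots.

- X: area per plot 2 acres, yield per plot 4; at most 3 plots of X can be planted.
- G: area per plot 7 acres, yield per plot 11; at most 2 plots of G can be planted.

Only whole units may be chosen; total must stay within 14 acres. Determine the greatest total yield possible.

X has the best ratio (4/2); taking only X gives at most 3×4 = 12 (stopped by the supply cap of 3).
Mixing does better — 3×X and 1×G: area 13 ≤ 14, yield 3·4 + 1·11 = 23.

23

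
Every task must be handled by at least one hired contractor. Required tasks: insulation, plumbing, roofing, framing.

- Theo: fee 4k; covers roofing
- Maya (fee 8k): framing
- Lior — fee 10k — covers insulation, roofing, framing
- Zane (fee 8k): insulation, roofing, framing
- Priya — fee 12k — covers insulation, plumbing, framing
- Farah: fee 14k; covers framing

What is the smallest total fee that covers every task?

This is an integer covering problem.
Choose Theo and Priya: together they cover insulation, plumbing, roofing, framing — every task.
Total fee: 4 + 12 = 16.

16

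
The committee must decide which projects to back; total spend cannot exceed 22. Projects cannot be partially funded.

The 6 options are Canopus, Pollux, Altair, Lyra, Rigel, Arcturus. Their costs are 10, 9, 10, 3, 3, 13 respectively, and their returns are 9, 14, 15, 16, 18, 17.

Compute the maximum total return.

51

Treat it as a binary knapsack problem.
Take Lyra, Rigel, and Arcturus: cost 3 + 3 + 13 = 19 ≤ 22, return 16 + 18 + 17 = 51.
No other feasible combination does better.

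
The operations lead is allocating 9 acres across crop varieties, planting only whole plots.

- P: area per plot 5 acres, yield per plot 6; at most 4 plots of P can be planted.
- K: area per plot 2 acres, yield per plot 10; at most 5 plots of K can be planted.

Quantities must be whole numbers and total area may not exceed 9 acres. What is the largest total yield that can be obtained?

40

K has the best ratio (10/2); taking only K gives at most 4×10 = 40 (stopped by the area limit).
Optimal: 4×K: area 8 ≤ 9, yield 4·10 = 40.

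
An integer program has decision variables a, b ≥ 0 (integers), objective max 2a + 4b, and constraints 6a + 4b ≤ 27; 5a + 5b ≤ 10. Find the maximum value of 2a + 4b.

8

(a,b)=(0,2) is feasible, giving 8.
(a,b)=(1,1) is feasible, giving 6.
(a,b)=(0,1) is feasible, giving 4.
The best lattice point is (0,2), giving 8.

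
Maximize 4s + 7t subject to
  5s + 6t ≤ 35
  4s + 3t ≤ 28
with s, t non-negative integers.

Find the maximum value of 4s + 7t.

39

The continuous relaxation peaks at (0, 5.83) with value 40.83; rounding to a feasible lattice point costs some objective.
(s,t)=(1,5): 5·1+6·5=35≤35, 4·1+3·5=19≤28, objective 39.
(s,t)=(2,4): 5·2+6·4=34≤35, 4·2+3·4=20≤28, objective 36.
(s,t)=(0,5): 5·0+6·5=30≤35, 4·0+3·5=15≤28, objective 35.
No feasible integer point exceeds 39.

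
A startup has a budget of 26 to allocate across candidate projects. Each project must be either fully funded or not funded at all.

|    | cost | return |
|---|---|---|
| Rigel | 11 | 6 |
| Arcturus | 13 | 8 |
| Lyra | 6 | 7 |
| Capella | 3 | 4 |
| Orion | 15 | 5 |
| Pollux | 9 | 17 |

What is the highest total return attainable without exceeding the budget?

30

Take Rigel, Lyra, and Pollux: cost 11 + 6 + 9 = 26 ≤ 26, return 6 + 7 + 17 = 30.
No other feasible combination does better.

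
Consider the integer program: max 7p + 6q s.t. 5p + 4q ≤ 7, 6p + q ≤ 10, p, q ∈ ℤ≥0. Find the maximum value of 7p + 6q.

7

(p,q)=(1,0): 5·1+4·0=5≤7, 6·1+1·0=6≤10, objective 7.
(p,q)=(0,1): 5·0+4·1=4≤7, 6·0+1·1=1≤10, objective 6.
No feasible integer point exceeds 7.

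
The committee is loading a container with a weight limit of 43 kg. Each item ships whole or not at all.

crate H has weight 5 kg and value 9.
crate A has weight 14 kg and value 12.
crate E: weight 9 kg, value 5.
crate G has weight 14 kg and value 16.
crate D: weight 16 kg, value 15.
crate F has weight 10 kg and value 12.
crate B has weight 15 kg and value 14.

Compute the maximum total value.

49

Treat it as a binary knapsack problem.
Allowing fractional choices, the relaxed optimum would be about 50.1, but items are indivisible.
crate H + crate E + crate G + crate B: weight 5 + 9 + 14 + 15 = 43 ≤ 43, value 9 + 5 + 16 + 14 = 44.
crate H + crate A + crate G + crate F: weight 5 + 14 + 14 + 10 = 43 ≤ 43, value 9 + 12 + 16 + 12 = 49.
crate G + crate D + crate F: weight 14 + 16 + 10 = 40 ≤ 43, value 16 + 15 + 12 = 43.
Best is crate H, crate A, crate G, and crate F with total value 49.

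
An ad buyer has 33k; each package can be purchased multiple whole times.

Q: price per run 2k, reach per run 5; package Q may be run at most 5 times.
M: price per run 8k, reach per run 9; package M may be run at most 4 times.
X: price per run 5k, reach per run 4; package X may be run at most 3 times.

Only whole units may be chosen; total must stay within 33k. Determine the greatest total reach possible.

This is a bounded integer knapsack.
4×Q and 3×M: price 32 ≤ 33, reach 4·5 + 3·9 = 47.
5×Q, 2×M, and 1×X: price 31 ≤ 33, reach 5·5 + 2·9 + 1·4 = 47.
Best is 47.

47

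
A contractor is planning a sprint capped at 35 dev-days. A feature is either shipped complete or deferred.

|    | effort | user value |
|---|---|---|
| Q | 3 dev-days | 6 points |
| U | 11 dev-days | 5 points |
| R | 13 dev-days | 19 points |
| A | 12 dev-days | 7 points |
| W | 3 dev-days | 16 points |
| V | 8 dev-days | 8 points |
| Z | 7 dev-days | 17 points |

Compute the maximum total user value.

66

Treat it as a binary knapsack problem.
Q + R + W + V + Z: effort 3 + 13 + 3 + 8 + 7 = 34 ≤ 35, user value 6 + 19 + 16 + 8 + 17 = 66.
R + A + W + Z: effort 13 + 12 + 3 + 7 = 35 ≤ 35, user value 19 + 7 + 16 + 17 = 59.
R + W + V + Z: effort 13 + 3 + 8 + 7 = 31 ≤ 35, user value 19 + 16 + 8 + 17 = 60.
Best is Q, R, W, V, and Z with total user value 66.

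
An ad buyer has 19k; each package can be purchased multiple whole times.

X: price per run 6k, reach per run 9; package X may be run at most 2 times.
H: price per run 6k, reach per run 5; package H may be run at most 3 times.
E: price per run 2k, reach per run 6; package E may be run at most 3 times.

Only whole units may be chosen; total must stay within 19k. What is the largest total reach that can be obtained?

36

This is a bounded integer knapsack.
E has the best ratio (6/2); taking only E gives at most 3×6 = 18 (stopped by the supply cap of 3).
Mixing does better — 2×X and 3×E: price 18 ≤ 19, reach 2·9 + 3·6 = 36.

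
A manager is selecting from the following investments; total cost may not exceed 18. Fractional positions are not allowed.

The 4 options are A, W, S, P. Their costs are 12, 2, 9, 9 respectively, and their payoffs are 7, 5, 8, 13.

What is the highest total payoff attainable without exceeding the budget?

This is an integer program with binary decision variables.
W + P: cost 2 + 9 = 11 ≤ 18, payoff 5 + 13 = 18.
S + P: cost 9 + 9 = 18 ≤ 18, payoff 8 + 13 = 21.
Best is S and P with total payoff 21.

21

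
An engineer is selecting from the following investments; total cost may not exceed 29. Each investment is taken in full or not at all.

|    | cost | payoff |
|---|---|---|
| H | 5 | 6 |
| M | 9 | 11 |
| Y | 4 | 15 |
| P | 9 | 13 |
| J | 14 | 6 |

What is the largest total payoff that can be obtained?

This is a 0-1 knapsack instance.
Take H, M, Y, and P: cost 5 + 9 + 4 + 9 = 27 ≤ 29, payoff 6 + 11 + 15 + 13 = 45.
No other feasible combination does better.

45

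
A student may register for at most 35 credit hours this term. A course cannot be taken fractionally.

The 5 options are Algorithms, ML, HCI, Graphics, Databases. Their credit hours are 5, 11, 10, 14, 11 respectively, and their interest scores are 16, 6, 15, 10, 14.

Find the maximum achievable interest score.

45

Allowing fractional choices, the relaxed optimum would be about 51.4, but courses are indivisible.
Algorithms + Graphics + Databases: credit hours 5 + 14 + 11 = 30 ≤ 35, interest score 16 + 10 + 14 = 40.
Algorithms + HCI + Databases: credit hours 5 + 10 + 11 = 26 ≤ 35, interest score 16 + 15 + 14 = 45.
Algorithms + HCI + Graphics: credit hours 5 + 10 + 14 = 29 ≤ 35, interest score 16 + 15 + 10 = 41.
Best is Algorithms, HCI, and Databases with total interest score 45.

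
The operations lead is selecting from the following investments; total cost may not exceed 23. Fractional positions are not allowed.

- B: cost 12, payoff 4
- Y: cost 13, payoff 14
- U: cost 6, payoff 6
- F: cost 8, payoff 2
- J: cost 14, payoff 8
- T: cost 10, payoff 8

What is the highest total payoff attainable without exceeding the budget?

Allowing fractional choices, the relaxed optimum would be about 23.2, but investments are indivisible.
Y + T: cost 13 + 10 = 23 ≤ 23, payoff 14 + 8 = 22.
Y + F: cost 13 + 8 = 21 ≤ 23, payoff 14 + 2 = 16.
Y + U: cost 13 + 6 = 19 ≤ 23, payoff 14 + 6 = 20.
Best is Y and T with total payoff 22.

22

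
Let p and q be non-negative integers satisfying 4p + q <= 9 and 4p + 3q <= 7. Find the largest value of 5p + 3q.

Relaxing integrality, the LP optimum is 8.75 at (p,q) = (1.75, 0), which is not an integer point.
(p,q)=(1,1): 4·1+1·1=5≤9, 4·1+3·1=7≤7, objective 8.
(p,q)=(0,2): 4·0+1·2=2≤9, 4·0+3·2=6≤7, objective 6.
The best lattice point is (1,1), giving 8.

8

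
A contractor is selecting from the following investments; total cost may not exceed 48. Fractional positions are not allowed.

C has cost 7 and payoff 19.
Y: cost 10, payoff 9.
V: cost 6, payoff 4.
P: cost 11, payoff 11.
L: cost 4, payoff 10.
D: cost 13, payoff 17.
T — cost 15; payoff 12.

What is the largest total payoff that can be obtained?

66

This is a 0-1 knapsack instance.
Allowing fractional choices, the relaxed optimum would be about 68.4, but investments are indivisible.
C + Y + P + L + D: cost 7 + 10 + 11 + 4 + 13 = 45 ≤ 48, payoff 19 + 9 + 11 + 10 + 17 = 66.
C + V + P + L + D: cost 7 + 6 + 11 + 4 + 13 = 41 ≤ 48, payoff 19 + 4 + 11 + 10 + 17 = 61.
C + V + L + D + T: cost 7 + 6 + 4 + 13 + 15 = 45 ≤ 48, payoff 19 + 4 + 10 + 17 + 12 = 62.
Best is C, Y, P, L, and D with total payoff 66.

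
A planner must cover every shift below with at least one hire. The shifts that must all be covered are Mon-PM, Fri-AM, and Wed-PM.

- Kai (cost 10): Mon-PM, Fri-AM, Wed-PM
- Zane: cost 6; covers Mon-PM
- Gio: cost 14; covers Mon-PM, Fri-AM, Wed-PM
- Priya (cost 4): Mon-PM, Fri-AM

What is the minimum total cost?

10

This is an integer covering problem.
The greedy cost-per-new-shift heuristic would pick Priya and Kai for 14, but a cheaper cover exists.
Kai alone covers Mon-PM, Fri-AM, Wed-PM — every shift.
Total cost: 10.
No cover costs less than 10.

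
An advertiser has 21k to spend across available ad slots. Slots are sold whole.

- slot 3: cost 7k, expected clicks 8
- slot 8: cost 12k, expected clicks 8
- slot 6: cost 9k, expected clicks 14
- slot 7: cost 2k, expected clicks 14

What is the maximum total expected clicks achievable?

slot 6 + slot 7: cost 9 + 2 = 11 ≤ 21, expected clicks 14 + 14 = 28.
slot 3 + slot 6 + slot 7: cost 7 + 9 + 2 = 18 ≤ 21, expected clicks 8 + 14 + 14 = 36.
slot 3 + slot 8 + slot 7: cost 7 + 12 + 2 = 21 ≤ 21, expected clicks 8 + 8 + 14 = 30.
Best is slot 3, slot 6, and slot 7 with total expected clicks 36.

36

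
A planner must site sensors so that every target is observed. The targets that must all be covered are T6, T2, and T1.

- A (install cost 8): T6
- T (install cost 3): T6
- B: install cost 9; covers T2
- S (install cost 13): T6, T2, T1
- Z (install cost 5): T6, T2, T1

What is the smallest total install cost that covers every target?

Z alone covers T6, T2, T1 — every target.
Total install cost: 5.
No cover costs less than 5.

5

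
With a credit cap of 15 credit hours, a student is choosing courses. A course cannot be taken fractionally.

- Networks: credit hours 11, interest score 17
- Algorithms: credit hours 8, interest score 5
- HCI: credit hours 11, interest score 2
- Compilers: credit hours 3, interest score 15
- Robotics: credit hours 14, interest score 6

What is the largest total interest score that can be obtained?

Treat it as a binary knapsack problem.
Algorithms + Compilers: credit hours 8 + 3 = 11 ≤ 15, interest score 5 + 15 = 20.
Networks + Compilers: credit hours 11 + 3 = 14 ≤ 15, interest score 17 + 15 = 32.
Best is Networks and Compilers with total interest score 32.

32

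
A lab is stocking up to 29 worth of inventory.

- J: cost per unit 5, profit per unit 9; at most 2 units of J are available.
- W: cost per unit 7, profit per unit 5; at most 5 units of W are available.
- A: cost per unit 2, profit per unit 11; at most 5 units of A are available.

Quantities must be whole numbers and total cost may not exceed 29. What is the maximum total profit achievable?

2×J, 1×W, and 5×A: cost 27 ≤ 29, profit 2·9 + 1·5 + 5·11 = 78.
1×J, 2×W, and 5×A: cost 29 ≤ 29, profit 1·9 + 2·5 + 5·11 = 74.
Best is 78.

78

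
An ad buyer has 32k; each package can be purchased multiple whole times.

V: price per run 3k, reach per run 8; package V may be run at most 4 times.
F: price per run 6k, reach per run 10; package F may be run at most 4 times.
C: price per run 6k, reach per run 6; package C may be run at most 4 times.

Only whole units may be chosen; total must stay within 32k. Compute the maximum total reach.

V has the best ratio (8/3); taking only V gives at most 4×8 = 32 (stopped by the supply cap of 4).
Mixing does better — 4×V and 3×F: price 30 ≤ 32, reach 4·8 + 3·10 = 62.

62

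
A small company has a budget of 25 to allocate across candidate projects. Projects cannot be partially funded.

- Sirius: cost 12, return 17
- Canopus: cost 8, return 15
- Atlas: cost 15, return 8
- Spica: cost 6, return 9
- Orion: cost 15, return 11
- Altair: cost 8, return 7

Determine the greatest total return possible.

32

Sirius + Canopus: cost 12 + 8 = 20 ≤ 25, return 17 + 15 = 32.
Sirius + Spica: cost 12 + 6 = 18 ≤ 25, return 17 + 9 = 26.
Canopus + Spica + Altair: cost 8 + 6 + 8 = 22 ≤ 25, return 15 + 9 + 7 = 31.
Best is Sirius and Canopus with total return 32.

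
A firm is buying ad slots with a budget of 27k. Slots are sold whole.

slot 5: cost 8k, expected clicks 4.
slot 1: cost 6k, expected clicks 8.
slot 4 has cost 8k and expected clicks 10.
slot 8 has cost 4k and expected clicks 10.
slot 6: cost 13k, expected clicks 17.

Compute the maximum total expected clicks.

37

Take slot 4, slot 8, and slot 6: cost 8 + 4 + 13 = 25 ≤ 27, expected clicks 10 + 10 + 17 = 37.
No other feasible combination does better.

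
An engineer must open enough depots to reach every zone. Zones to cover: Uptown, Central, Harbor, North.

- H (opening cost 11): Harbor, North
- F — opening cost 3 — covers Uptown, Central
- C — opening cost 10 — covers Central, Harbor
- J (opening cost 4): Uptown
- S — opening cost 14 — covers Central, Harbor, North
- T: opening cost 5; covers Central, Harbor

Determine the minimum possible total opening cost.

Choose H and F: together they cover Uptown, Central, Harbor, North — every zone.
Total opening cost: 11 + 3 = 14.

14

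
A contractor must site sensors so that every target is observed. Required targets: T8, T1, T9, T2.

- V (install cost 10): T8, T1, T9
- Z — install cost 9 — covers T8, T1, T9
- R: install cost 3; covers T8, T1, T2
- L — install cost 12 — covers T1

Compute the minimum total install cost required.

12

Choose Z and R: together they cover T8, T1, T9, T2 — every target.
Total install cost: 9 + 3 = 12.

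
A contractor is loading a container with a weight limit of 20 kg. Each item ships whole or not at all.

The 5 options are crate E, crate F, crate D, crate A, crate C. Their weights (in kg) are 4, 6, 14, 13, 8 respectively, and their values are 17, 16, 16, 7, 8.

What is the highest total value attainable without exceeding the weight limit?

crate E + crate F: weight 4 + 6 = 10 ≤ 20, value 17 + 16 = 33.
crate E + crate F + crate C: weight 4 + 6 + 8 = 18 ≤ 20, value 17 + 16 + 8 = 41.
Best is crate E, crate F, and crate C with total value 41.

41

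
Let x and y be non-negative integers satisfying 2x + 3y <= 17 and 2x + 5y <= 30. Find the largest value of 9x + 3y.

Relaxing integrality, the LP optimum is 76.50 at (x,y) = (8.5, 0), which is not an integer point.
(x,y)=(8,0): 2·8+3·0=16≤17, 2·8+5·0=16≤30, objective 72.
(x,y)=(7,1): 2·7+3·1=17≤17, 2·7+5·1=19≤30, objective 66.
(x,y)=(7,0): 2·7+3·0=14≤17, 2·7+5·0=14≤30, objective 63.
No feasible integer point exceeds 72.

72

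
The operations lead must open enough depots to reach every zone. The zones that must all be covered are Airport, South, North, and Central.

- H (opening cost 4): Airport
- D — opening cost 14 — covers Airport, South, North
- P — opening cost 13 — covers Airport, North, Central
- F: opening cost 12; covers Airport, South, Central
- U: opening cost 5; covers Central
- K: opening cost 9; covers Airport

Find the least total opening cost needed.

19

This is a weighted set-cover instance.
The greedy cost-per-new-zone heuristic would pick H, U, and D for 23, but a cheaper cover exists.
Choose D and U: together they cover Airport, South, North, Central — every zone.
Total opening cost: 14 + 5 = 19.
No cover costs less than 19.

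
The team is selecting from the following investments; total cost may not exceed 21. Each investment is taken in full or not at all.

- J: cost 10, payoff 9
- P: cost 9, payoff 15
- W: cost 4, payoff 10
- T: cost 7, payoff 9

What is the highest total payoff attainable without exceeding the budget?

34

Allowing fractional choices, the relaxed optimum would be about 34.9, but investments are indivisible.
J + W + T: cost 10 + 4 + 7 = 21 ≤ 21, payoff 9 + 10 + 9 = 28.
P + W + T: cost 9 + 4 + 7 = 20 ≤ 21, payoff 15 + 10 + 9 = 34.
Best is P, W, and T with total payoff 34.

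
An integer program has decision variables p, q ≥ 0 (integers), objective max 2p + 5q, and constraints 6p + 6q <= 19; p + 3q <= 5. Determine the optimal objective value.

Relaxing integrality, the LP optimum is 9.08 at (p,q) = (2.25, 0.917), which is not an integer point.
(p,q)=(2,1): 6·2+6·1=18≤19, 1·2+3·1=5≤5, objective 9.
(p,q)=(1,1): 6·1+6·1=12≤19, 1·1+3·1=4≤5, objective 7.
(p,q)=(3,0): 6·3+6·0=18≤19, 1·3+3·0=3≤5, objective 6.
(p,q)=(2,0): 6·2+6·0=12≤19, 1·2+3·0=2≤5, objective 4.
No feasible integer point exceeds 9.

9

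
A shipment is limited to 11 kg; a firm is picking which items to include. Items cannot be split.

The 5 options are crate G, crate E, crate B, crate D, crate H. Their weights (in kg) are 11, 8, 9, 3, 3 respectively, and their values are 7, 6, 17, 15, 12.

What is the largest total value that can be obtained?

Treat it as a binary knapsack problem.
Allowing fractional choices, the relaxed optimum would be about 36.4, but items are indivisible.
crate E + crate D: weight 8 + 3 = 11 ≤ 11, value 6 + 15 = 21.
crate D + crate H: weight 3 + 3 = 6 ≤ 11, value 15 + 12 = 27.
Best is crate D and crate H with total value 27.

27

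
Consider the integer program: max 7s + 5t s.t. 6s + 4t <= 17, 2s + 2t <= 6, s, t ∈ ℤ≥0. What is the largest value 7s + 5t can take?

(s,t)=(2,1) is feasible, giving 19.
(s,t)=(1,2) is feasible, giving 17.
(s,t)=(2,0) is feasible, giving 14.
The best lattice point is (2,1), giving 19.

19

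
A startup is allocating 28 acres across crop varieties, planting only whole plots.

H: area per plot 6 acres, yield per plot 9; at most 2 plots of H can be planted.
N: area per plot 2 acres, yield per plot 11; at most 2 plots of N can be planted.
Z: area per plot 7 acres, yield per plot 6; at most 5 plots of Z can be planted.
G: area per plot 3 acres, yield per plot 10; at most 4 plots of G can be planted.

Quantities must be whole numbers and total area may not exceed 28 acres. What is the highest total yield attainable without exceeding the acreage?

N has the best ratio (11/2); taking only N gives at most 2×11 = 22 (stopped by the supply cap of 2).
Mixing does better — 2×H, 2×N, and 4×G: area 28 ≤ 28, yield 2·9 + 2·11 + 4·10 = 80.

80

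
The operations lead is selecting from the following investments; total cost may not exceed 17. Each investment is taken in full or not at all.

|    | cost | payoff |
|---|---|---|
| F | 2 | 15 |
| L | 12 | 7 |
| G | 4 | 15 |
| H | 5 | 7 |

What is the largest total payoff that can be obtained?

37

Allowing fractional choices, the relaxed optimum would be about 40.5, but investments are indivisible.
F + G + H: cost 2 + 4 + 5 = 11 ≤ 17, payoff 15 + 15 + 7 = 37.
F + G: cost 2 + 4 = 6 ≤ 17, payoff 15 + 15 = 30.
F + H: cost 2 + 5 = 7 ≤ 17, payoff 15 + 7 = 22.
Best is F, G, and H with total payoff 37.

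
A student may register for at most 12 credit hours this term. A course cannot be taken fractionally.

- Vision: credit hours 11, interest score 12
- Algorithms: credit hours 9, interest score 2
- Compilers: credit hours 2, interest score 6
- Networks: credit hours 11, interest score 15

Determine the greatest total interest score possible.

15

This is a 0-1 knapsack instance.
Networks: credit hours 11 ≤ 12, interest score 15.
Vision: credit hours 11 ≤ 12, interest score 12.
Algorithms + Compilers: credit hours 9 + 2 = 11 ≤ 12, interest score 2 + 6 = 8.
Best is Networks with total interest score 15.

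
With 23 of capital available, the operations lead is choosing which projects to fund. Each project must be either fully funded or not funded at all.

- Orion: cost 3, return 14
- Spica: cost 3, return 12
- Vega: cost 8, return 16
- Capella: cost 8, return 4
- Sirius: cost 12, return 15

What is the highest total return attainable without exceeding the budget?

Orion + Spica + Vega + Capella: cost 3 + 3 + 8 + 8 = 22 ≤ 23, return 14 + 12 + 16 + 4 = 46.
Spica + Vega + Sirius: cost 3 + 8 + 12 = 23 ≤ 23, return 12 + 16 + 15 = 43.
Orion + Vega + Sirius: cost 3 + 8 + 12 = 23 ≤ 23, return 14 + 16 + 15 = 45.
Best is Orion, Spica, Vega, and Capella with total return 46.

46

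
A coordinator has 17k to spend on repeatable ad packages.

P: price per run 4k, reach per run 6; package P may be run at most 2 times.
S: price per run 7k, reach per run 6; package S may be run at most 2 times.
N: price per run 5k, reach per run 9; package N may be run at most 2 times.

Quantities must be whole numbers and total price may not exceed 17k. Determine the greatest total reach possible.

This is a bounded integer knapsack.
Take 1×S and 2×N: price 17 ≤ 17, reach 1·6 + 2·9 = 24.
N has the best ratio (9/5) and is taken to its limit of 2; remaining capacity is filled optimally with the others.

24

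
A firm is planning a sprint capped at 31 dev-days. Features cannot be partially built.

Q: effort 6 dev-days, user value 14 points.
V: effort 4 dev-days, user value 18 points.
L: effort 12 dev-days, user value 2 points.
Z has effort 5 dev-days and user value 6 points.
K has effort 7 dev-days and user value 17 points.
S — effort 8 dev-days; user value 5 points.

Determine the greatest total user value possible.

Allowing fractional choices, the relaxed optimum would be about 60.2, but features are indivisible.
Q + V + Z + K + S: effort 6 + 4 + 5 + 7 + 8 = 30 ≤ 31, user value 14 + 18 + 6 + 17 + 5 = 60.
Q + V + Z + K: effort 6 + 4 + 5 + 7 = 22 ≤ 31, user value 14 + 18 + 6 + 17 = 55.
Best is Q, V, Z, K, and S with total user value 60.

60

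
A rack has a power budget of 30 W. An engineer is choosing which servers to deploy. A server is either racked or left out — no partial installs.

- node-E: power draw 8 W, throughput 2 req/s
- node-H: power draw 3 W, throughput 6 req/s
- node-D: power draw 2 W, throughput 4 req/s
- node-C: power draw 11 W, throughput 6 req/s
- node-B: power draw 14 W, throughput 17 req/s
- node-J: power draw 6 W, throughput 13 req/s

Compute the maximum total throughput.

40

This is an integer program with binary decision variables.
Allowing fractional choices, the relaxed optimum would be about 42.7, but servers are indivisible.
node-H + node-B + node-J: power draw 3 + 14 + 6 = 23 ≤ 30, throughput 6 + 17 + 13 = 36.
node-H + node-D + node-B + node-J: power draw 3 + 2 + 14 + 6 = 25 ≤ 30, throughput 6 + 4 + 17 + 13 = 40.
Best is node-H, node-D, node-B, and node-J with total throughput 40.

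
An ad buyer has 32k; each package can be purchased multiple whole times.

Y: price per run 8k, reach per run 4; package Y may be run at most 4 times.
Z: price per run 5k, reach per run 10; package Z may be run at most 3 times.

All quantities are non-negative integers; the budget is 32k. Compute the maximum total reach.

38

1×Y and 3×Z: price 23 ≤ 32, reach 1·4 + 3·10 = 34.
2×Y and 3×Z: price 31 ≤ 32, reach 2·4 + 3·10 = 38.
Best is 38.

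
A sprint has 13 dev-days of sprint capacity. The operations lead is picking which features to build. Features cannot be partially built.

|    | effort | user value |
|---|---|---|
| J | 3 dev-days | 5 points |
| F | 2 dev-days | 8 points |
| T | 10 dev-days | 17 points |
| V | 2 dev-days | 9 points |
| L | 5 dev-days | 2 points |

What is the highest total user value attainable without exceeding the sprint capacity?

Take T and V: effort 10 + 2 = 12 ≤ 13, user value 17 + 9 = 26.
No other feasible combination does better.

26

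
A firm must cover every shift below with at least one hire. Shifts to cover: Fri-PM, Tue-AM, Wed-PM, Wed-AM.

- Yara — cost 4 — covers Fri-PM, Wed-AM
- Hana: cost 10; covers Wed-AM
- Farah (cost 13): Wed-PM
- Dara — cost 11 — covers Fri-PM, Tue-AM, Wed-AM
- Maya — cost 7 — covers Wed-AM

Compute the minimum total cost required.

The greedy cost-per-new-shift heuristic would pick Yara, Dara, and Farah for 28, but a cheaper cover exists.
Choose Farah and Dara: together they cover Fri-PM, Tue-AM, Wed-PM, Wed-AM — every shift.
Total cost: 13 + 11 = 24.
No cover costs less than 24.

24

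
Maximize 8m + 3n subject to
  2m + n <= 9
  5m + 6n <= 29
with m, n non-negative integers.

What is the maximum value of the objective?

(m,n)=(4,1) is feasible, giving 35.
(m,n)=(4,0) is feasible, giving 32.
(m,n)=(3,2) is feasible, giving 30.
No feasible integer point exceeds 35.

35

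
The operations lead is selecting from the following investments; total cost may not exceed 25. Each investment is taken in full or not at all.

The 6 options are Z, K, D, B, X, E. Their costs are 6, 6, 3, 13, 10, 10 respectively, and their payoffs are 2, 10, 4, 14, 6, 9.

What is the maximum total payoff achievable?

K + D + B: cost 6 + 3 + 13 = 22 ≤ 25, payoff 10 + 4 + 14 = 28.
Z + K + B: cost 6 + 6 + 13 = 25 ≤ 25, payoff 2 + 10 + 14 = 26.
Best is K, D, and B with total payoff 28.

28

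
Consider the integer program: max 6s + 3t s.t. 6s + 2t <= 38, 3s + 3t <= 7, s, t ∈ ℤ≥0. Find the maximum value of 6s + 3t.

(s,t)=(2,0): 6·2+2·0=12≤38, 3·2+3·0=6≤7, objective 12.
(s,t)=(1,1): 6·1+2·1=8≤38, 3·1+3·1=6≤7, objective 9.
(s,t)=(1,0): 6·1+2·0=6≤38, 3·1+3·0=3≤7, objective 6.
Maximum is 12 at (s,t)=(2,0).

12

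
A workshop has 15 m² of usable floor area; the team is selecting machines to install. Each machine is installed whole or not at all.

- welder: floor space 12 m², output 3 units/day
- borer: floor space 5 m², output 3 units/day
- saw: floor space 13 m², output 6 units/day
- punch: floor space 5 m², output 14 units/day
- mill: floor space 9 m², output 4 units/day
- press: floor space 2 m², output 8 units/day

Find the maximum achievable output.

25

Take borer, punch, and press: floor space 5 + 5 + 2 = 12 ≤ 15, output 3 + 14 + 8 = 25.
No other feasible combination does better.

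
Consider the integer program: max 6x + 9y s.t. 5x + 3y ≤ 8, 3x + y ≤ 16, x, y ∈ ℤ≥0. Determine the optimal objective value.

The continuous relaxation peaks at (0, 2.67) with value 24.00; rounding to a feasible lattice point costs some objective.
(x,y)=(0,2): 5·0+3·2=6≤8, 3·0+1·2=2≤16, objective 18.
(x,y)=(1,1): 5·1+3·1=8≤8, 3·1+1·1=4≤16, objective 15.
(x,y)=(0,1): 5·0+3·1=3≤8, 3·0+1·1=1≤16, objective 9.
Maximum is 18 at (x,y)=(0,2).

18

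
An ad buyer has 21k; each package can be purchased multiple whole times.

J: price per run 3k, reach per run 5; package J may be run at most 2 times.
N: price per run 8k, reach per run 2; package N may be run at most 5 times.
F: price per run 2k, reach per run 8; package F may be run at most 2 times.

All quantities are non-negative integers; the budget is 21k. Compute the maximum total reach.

F has the best ratio (8/2); taking only F gives at most 2×8 = 16 (stopped by the supply cap of 2).
Mixing does better — 2×J, 1×N, and 2×F: price 18 ≤ 21, reach 2·5 + 1·2 + 2·8 = 28.

28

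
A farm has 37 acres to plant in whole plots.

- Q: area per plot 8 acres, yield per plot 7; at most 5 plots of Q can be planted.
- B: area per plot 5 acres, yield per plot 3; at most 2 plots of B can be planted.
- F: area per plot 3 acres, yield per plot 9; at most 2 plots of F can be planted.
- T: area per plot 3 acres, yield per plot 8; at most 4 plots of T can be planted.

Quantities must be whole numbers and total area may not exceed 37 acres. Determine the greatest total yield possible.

This is a bounded integer knapsack.
2×Q, 2×F, and 4×T: area 34 ≤ 37, yield 2·7 + 2·9 + 4·8 = 64.
1×Q, 2×B, 2×F, and 4×T: area 36 ≤ 37, yield 1·7 + 2·3 + 2·9 + 4·8 = 63.
Best is 64.

64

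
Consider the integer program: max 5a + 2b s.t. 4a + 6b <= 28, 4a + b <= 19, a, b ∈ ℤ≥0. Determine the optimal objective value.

(a,b)=(4,2) is feasible, giving 24.
(a,b)=(4,1) is feasible, giving 22.
(a,b)=(4,0) is feasible, giving 20.
(a,b)=(3,2) is feasible, giving 19.
No feasible integer point exceeds 24.

24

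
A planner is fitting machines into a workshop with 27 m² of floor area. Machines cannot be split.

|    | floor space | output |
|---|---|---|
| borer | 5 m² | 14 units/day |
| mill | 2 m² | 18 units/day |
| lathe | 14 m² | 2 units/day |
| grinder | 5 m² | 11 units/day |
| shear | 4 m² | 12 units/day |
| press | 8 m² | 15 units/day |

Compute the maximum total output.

70

Allowing fractional choices, the relaxed optimum would be about 70.4, but machines are indivisible.
borer + mill + grinder + shear + press: floor space 5 + 2 + 5 + 4 + 8 = 24 ≤ 27, output 14 + 18 + 11 + 12 + 15 = 70.
borer + mill + shear + press: floor space 5 + 2 + 4 + 8 = 19 ≤ 27, output 14 + 18 + 12 + 15 = 59.
Best is borer, mill, grinder, shear, and press with total output 70.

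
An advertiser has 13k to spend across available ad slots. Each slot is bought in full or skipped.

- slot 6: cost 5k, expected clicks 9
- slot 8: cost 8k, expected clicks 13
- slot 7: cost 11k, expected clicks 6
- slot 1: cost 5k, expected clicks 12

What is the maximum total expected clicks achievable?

Allowing fractional choices, the relaxed optimum would be about 25.9, but ad slots are indivisible.
slot 8 + slot 1: cost 8 + 5 = 13 ≤ 13, expected clicks 13 + 12 = 25.
slot 6 + slot 8: cost 5 + 8 = 13 ≤ 13, expected clicks 9 + 13 = 22.
slot 6 + slot 1: cost 5 + 5 = 10 ≤ 13, expected clicks 9 + 12 = 21.
Best is slot 8 and slot 1 with total expected clicks 25.

25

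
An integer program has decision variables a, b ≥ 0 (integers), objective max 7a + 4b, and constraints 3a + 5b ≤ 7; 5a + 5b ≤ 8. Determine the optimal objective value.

Relaxing integrality, the LP optimum is 11.20 at (a,b) = (1.6, 0), which is not an integer point.
(a,b)=(1,0): 3·1+5·0=3≤7, 5·1+5·0=5≤8, objective 7.
(a,b)=(0,1): 3·0+5·1=5≤7, 5·0+5·1=5≤8, objective 4.
(a,b)=(0,0): 3·0+5·0=0≤7, 5·0+5·0=0≤8, objective 0.
The best lattice point is (1,0), giving 7.

7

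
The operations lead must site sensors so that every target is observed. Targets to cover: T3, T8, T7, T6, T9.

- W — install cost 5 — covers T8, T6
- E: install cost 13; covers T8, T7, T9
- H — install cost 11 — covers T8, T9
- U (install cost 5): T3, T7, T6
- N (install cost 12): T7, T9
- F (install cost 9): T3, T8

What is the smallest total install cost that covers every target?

This is a weighted set-cover instance.
Choose H and U: together they cover T3, T8, T7, T6, T9 — every target.
Total install cost: 11 + 5 = 16.

16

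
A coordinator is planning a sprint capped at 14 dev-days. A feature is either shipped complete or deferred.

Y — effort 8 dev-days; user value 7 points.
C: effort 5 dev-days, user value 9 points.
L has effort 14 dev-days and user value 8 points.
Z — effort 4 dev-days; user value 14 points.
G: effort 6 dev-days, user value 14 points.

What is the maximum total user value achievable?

28

This is an integer program with binary decision variables.
Allowing fractional choices, the relaxed optimum would be about 35.2, but features are indivisible.
C + Z: effort 5 + 4 = 9 ≤ 14, user value 9 + 14 = 23.
C + G: effort 5 + 6 = 11 ≤ 14, user value 9 + 14 = 23.
Z + G: effort 4 + 6 = 10 ≤ 14, user value 14 + 14 = 28.
Best is Z and G with total user value 28.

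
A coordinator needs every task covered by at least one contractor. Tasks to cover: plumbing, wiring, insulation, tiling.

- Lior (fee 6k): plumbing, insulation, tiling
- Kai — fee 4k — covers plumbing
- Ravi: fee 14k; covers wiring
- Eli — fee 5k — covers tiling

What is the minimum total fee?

20

Choose Lior and Ravi: together they cover plumbing, wiring, insulation, tiling — every task.
Total fee: 6 + 14 = 20.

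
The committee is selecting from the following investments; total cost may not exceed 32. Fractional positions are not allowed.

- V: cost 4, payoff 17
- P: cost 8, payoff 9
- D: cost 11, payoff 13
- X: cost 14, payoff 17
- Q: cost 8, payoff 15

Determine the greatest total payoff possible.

Allowing fractional choices, the relaxed optimum would be about 56.1, but investments are indivisible.
V + P + D + Q: cost 4 + 8 + 11 + 8 = 31 ≤ 32, payoff 17 + 9 + 13 + 15 = 54.
V + X + Q: cost 4 + 14 + 8 = 26 ≤ 32, payoff 17 + 17 + 15 = 49.
Best is V, P, D, and Q with total payoff 54.

54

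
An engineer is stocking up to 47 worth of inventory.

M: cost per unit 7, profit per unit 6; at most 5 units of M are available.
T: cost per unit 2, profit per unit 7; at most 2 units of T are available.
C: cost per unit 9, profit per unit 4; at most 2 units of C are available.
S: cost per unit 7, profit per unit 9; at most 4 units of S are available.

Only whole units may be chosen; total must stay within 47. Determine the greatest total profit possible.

62

This is a bounded integer knapsack.
T has the best ratio (7/2); taking only T gives at most 2×7 = 14 (stopped by the supply cap of 2).
Mixing does better — 2×M, 2×T, and 4×S: cost 46 ≤ 47, profit 2·6 + 2·7 + 4·9 = 62.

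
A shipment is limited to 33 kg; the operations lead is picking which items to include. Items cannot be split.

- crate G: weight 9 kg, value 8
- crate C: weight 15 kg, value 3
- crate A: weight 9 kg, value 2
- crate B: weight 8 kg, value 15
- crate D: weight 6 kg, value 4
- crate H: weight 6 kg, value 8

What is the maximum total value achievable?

Allowing fractional choices, the relaxed optimum would be about 35.9, but items are indivisible.
crate G + crate B + crate D + crate H: weight 9 + 8 + 6 + 6 = 29 ≤ 33, value 8 + 15 + 4 + 8 = 35.
crate G + crate B + crate H: weight 9 + 8 + 6 = 23 ≤ 33, value 8 + 15 + 8 = 31.
crate G + crate A + crate B + crate H: weight 9 + 9 + 8 + 6 = 32 ≤ 33, value 8 + 2 + 15 + 8 = 33.
Best is crate G, crate B, crate D, and crate H with total value 35.

35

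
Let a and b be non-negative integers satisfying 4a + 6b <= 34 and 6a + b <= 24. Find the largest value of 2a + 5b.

27

Relaxing integrality, the LP optimum is 28.33 at (a,b) = (0, 5.67), which is not an integer point.
(a,b)=(1,5): 4·1+6·5=34≤34, 6·1+1·5=11≤24, objective 27.
(a,b)=(0,5): 4·0+6·5=30≤34, 6·0+1·5=5≤24, objective 25.
(a,b)=(2,4): 4·2+6·4=32≤34, 6·2+1·4=16≤24, objective 24.
(a,b)=(1,4): 4·1+6·4=28≤34, 6·1+1·4=10≤24, objective 22.
No feasible integer point exceeds 27.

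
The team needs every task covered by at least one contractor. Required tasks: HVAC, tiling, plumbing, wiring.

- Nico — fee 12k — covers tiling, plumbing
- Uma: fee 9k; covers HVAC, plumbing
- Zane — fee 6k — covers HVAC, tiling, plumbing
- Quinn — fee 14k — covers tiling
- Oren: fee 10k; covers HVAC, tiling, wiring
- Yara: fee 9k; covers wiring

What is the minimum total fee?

This is a weighted set-cover instance.
Choose Zane and Yara: together they cover HVAC, tiling, plumbing, wiring — every task.
Total fee: 6 + 9 = 15.
No cover costs less than 15.

15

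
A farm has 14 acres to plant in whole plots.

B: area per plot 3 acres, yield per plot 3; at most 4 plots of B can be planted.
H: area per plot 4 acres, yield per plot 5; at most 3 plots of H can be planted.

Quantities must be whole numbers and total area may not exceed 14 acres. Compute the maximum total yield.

3×H: area 12 ≤ 14, yield 3·5 = 15.
2×B and 2×H: area 14 ≤ 14, yield 2·3 + 2·5 = 16.
Best is 16.

16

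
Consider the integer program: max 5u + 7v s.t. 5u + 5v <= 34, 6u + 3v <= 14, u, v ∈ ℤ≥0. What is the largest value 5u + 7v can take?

Relaxing integrality, the LP optimum is 32.67 at (u,v) = (0, 4.67), which is not an integer point.
(u,v)=(0,4): 5·0+5·4=20≤34, 6·0+3·4=12≤14, objective 28.
(u,v)=(0,3): 5·0+5·3=15≤34, 6·0+3·3=9≤14, objective 21.
The best lattice point is (0,4), giving 28.

28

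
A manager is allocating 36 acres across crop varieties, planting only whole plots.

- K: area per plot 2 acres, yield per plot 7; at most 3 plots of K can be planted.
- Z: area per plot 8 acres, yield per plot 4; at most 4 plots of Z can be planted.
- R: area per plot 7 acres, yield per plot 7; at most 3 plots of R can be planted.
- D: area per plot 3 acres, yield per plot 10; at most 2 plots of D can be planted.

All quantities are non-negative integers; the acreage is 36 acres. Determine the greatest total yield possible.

62

This is a bounded integer knapsack.
K has the best ratio (7/2); taking only K gives at most 3×7 = 21 (stopped by the supply cap of 3).
Mixing does better — 3×K, 3×R, and 2×D: area 33 ≤ 36, yield 3·7 + 3·7 + 2·10 = 62.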